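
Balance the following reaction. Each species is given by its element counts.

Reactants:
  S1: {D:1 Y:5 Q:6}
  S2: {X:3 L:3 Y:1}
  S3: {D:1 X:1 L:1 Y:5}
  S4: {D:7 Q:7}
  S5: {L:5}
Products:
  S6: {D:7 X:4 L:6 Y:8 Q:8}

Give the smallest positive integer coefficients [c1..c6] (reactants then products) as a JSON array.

Coefficients: [2, 5, 5, 4, 2, 5]

D: 2·1+5·0+5·1+4·7+2·0 = 35 | 5·7 = 35
X: 2·0+5·3+5·1+4·0+2·0 = 20 | 5·4 = 20
L: 2·0+5·3+5·1+4·0+2·5 = 30 | 5·6 = 30
Y: 2·5+5·1+5·5+4·0+2·0 = 40 | 5·8 = 40
Q: 2·6+5·0+5·0+4·7+2·0 = 40 | 5·8 = 40
gcd(2,5,5,4,2,5) = 1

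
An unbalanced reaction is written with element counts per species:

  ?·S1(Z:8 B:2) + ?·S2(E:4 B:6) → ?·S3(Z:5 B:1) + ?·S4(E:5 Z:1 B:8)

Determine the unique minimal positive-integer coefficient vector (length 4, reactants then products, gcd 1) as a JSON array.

E: 3·0+5·4 = 20 | 4·0+4·5 = 20
Z: 3·8+5·0 = 24 | 4·5+4·1 = 24
B: 3·2+5·6 = 36 | 4·1+4·8 = 36
gcd(3,5,4,4) = 1

Coefficients: [3, 5, 4, 4]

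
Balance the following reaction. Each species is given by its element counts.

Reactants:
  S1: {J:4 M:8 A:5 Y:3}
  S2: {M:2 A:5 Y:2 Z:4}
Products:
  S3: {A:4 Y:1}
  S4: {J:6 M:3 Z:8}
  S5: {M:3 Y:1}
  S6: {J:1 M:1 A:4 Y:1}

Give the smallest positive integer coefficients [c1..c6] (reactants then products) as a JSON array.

J: 2·4+2·0 = 8 | 3·0+1·6+5·0+2·1 = 8
M: 2·8+2·2 = 20 | 3·0+1·3+5·3+2·1 = 20
A: 2·5+2·5 = 20 | 3·4+1·0+5·0+2·4 = 20
Y: 2·3+2·2 = 10 | 3·1+1·0+5·1+2·1 = 10
Z: 2·0+2·4 = 8 | 3·0+1·8+5·0+2·0 = 8
gcd(2,2,3,1,5,2) = 1

Coefficients: [2, 2, 3, 1, 5, 2]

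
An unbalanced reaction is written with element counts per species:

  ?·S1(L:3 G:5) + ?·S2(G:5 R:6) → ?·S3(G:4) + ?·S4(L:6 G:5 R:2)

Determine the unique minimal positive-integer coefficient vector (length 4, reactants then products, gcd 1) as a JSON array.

L: 6·3+1·0 = 18 | 5·0+3·6 = 18
G: 6·5+1·5 = 35 | 5·4+3·5 = 35
R: 6·0+1·6 = 6 | 5·0+3·2 = 6
gcd(6,1,5,3) = 1

Coefficients: [6, 1, 5, 3]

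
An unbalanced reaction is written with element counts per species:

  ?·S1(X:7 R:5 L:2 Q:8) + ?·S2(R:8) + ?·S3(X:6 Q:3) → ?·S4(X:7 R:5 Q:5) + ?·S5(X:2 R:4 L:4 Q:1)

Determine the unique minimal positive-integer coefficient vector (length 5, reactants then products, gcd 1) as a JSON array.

Coefficients: [2, 3, 5, 6, 1]

X: 2·7+3·0+5·6 = 44 | 6·7+1·2 = 44
R: 2·5+3·8+5·0 = 34 | 6·5+1·4 = 34
L: 2·2+3·0+5·0 = 4 | 6·0+1·4 = 4
Q: 2·8+3·0+5·3 = 31 | 6·5+1·1 = 31
gcd(2,3,5,6,1) = 1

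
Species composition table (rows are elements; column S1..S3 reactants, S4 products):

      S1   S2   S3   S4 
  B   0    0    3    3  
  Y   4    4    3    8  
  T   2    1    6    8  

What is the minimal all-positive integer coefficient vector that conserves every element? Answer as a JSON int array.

B: 3·0+2·0+4·3 = 12 | 4·3 = 12
Y: 3·4+2·4+4·3 = 32 | 4·8 = 32
T: 3·2+2·1+4·6 = 32 | 4·8 = 32
gcd(3,2,4,4) = 1

Coefficients: [3, 2, 4, 4]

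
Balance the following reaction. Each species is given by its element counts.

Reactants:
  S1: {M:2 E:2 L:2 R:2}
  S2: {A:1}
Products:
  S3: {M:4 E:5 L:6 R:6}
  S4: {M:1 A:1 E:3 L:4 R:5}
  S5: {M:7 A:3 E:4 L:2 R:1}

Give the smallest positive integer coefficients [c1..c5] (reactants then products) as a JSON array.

Coefficients: [6, 4, 1, 1, 1]

M: 6·2+4·0 = 12 | 1·4+1·1+1·7 = 12
A: 6·0+4·1 = 4 | 1·0+1·1+1·3 = 4
E: 6·2+4·0 = 12 | 1·5+1·3+1·4 = 12
L: 6·2+4·0 = 12 | 1·6+1·4+1·2 = 12
R: 6·2+4·0 = 12 | 1·6+1·5+1·1 = 12
gcd(6,4,1,1,1) = 1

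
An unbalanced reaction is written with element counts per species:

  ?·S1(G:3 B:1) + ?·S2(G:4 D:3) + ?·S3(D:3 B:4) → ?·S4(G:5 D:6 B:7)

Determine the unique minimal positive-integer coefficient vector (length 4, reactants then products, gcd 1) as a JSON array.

G: 2·3+1·4+3·0 = 10 | 2·5 = 10
D: 2·0+1·3+3·3 = 12 | 2·6 = 12
B: 2·1+1·0+3·4 = 14 | 2·7 = 14
gcd(2,1,3,2) = 1

Coefficients: [2, 1, 3, 2]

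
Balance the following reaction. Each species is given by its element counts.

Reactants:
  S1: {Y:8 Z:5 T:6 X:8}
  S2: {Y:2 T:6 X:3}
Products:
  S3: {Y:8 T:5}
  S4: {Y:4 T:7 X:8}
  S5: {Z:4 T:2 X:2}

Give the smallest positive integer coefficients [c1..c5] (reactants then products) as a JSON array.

Y: 4·8+6·2 = 44 | 3·8+5·4+5·0 = 44
Z: 4·5+6·0 = 20 | 3·0+5·0+5·4 = 20
T: 4·6+6·6 = 60 | 3·5+5·7+5·2 = 60
X: 4·8+6·3 = 50 | 3·0+5·8+5·2 = 50
gcd(4,6,3,5,5) = 1

Coefficients: [4, 6, 3, 5, 5]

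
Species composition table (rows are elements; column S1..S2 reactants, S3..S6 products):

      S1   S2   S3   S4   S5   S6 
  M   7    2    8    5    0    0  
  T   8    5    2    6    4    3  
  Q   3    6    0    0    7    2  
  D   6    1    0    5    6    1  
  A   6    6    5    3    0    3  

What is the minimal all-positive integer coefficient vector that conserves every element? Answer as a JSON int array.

Coefficients: [6, 1, 3, 4, 2, 5]

M: 6·7+1·2 = 44 | 3·8+4·5+2·0+5·0 = 44
T: 6·8+1·5 = 53 | 3·2+4·6+2·4+5·3 = 53
Q: 6·3+1·6 = 24 | 3·0+4·0+2·7+5·2 = 24
D: 6·6+1·1 = 37 | 3·0+4·5+2·6+5·1 = 37
A: 6·6+1·6 = 42 | 3·5+4·3+2·0+5·3 = 42
gcd(6,1,3,4,2,5) = 1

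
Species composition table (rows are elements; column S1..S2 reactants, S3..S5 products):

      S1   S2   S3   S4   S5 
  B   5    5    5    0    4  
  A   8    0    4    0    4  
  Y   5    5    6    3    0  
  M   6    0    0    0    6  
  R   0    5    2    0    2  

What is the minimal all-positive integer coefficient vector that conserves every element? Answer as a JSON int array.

Coefficients: [5, 4, 5, 5, 5]

B: 5·5+4·5 = 45 | 5·5+5·0+5·4 = 45
A: 5·8+4·0 = 40 | 5·4+5·0+5·4 = 40
Y: 5·5+4·5 = 45 | 5·6+5·3+5·0 = 45
M: 5·6+4·0 = 30 | 5·0+5·0+5·6 = 30
R: 5·0+4·5 = 20 | 5·2+5·0+5·2 = 20
gcd(5,4,5,5,5) = 1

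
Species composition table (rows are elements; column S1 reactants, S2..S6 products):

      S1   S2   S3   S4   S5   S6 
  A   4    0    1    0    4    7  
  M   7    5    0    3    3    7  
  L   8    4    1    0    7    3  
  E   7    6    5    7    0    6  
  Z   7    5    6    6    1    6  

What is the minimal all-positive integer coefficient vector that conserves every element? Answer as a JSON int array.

A: 6·4 = 24 | 4·0+1·1+1·0+4·4+1·7 = 24
M: 6·7 = 42 | 4·5+1·0+1·3+4·3+1·7 = 42
L: 6·8 = 48 | 4·4+1·1+1·0+4·7+1·3 = 48
E: 6·7 = 42 | 4·6+1·5+1·7+4·0+1·6 = 42
Z: 6·7 = 42 | 4·5+1·6+1·6+4·1+1·6 = 42
gcd(6,4,1,1,4,1) = 1

Coefficients: [6, 4, 1, 1, 4, 1]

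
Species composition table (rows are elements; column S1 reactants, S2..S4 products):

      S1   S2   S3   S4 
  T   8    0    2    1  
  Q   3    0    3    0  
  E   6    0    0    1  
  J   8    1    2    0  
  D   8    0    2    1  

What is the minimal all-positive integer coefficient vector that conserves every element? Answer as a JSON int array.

Coefficients: [1, 6, 1, 6]

T: 1·8 = 8 | 6·0+1·2+6·1 = 8
Q: 1·3 = 3 | 6·0+1·3+6·0 = 3
E: 1·6 = 6 | 6·0+1·0+6·1 = 6
J: 1·8 = 8 | 6·1+1·2+6·0 = 8
D: 1·8 = 8 | 6·0+1·2+6·1 = 8
gcd(1,6,1,6) = 1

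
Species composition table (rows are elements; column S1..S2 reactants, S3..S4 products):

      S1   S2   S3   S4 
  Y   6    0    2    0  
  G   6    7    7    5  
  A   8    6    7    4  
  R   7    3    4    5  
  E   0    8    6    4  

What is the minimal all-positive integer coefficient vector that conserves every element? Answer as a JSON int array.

Coefficients: [2, 5, 6, 1]

Y: 2·6+5·0 = 12 | 6·2+1·0 = 12
G: 2·6+5·7 = 47 | 6·7+1·5 = 47
A: 2·8+5·6 = 46 | 6·7+1·4 = 46
R: 2·7+5·3 = 29 | 6·4+1·5 = 29
E: 2·0+5·8 = 40 | 6·6+1·4 = 40
gcd(2,5,6,1) = 1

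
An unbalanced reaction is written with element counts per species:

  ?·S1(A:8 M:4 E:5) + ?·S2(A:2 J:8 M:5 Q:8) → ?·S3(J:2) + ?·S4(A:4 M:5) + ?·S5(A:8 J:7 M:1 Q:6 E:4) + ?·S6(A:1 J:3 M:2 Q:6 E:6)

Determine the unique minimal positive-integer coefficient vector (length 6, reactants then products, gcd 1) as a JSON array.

Coefficients: [4, 3, 2, 5, 2, 2]

A: 4·8+3·2 = 38 | 2·0+5·4+2·8+2·1 = 38
J: 4·0+3·8 = 24 | 2·2+5·0+2·7+2·3 = 24
M: 4·4+3·5 = 31 | 2·0+5·5+2·1+2·2 = 31
Q: 4·0+3·8 = 24 | 2·0+5·0+2·6+2·6 = 24
E: 4·5+3·0 = 20 | 2·0+5·0+2·4+2·6 = 20
gcd(4,3,2,5,2,2) = 1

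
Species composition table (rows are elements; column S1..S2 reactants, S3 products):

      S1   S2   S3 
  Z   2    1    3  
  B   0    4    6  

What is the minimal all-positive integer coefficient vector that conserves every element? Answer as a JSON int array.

Z: 3·2+6·1 = 12 | 4·3 = 12
B: 3·0+6·4 = 24 | 4·6 = 24
gcd(3,6,4) = 1

Coefficients: [3, 6, 4]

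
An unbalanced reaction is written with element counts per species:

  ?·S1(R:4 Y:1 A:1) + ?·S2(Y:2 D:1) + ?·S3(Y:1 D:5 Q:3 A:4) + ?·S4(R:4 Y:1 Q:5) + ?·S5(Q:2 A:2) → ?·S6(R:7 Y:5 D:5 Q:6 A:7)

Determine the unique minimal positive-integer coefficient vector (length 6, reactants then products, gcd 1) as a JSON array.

R: 6·4+5·0+3·0+1·4+5·0 = 28 | 4·7 = 28
Y: 6·1+5·2+3·1+1·1+5·0 = 20 | 4·5 = 20
D: 6·0+5·1+3·5+1·0+5·0 = 20 | 4·5 = 20
Q: 6·0+5·0+3·3+1·5+5·2 = 24 | 4·6 = 24
A: 6·1+5·0+3·4+1·0+5·2 = 28 | 4·7 = 28
gcd(6,5,3,1,5,4) = 1

Coefficients: [6, 5, 3, 1, 5, 4]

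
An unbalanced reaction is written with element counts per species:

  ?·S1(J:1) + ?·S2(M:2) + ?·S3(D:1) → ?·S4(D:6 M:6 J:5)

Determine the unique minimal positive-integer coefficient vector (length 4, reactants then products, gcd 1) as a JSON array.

Coefficients: [5, 3, 6, 1]

D: 5·0+3·0+6·1 = 6 | 1·6 = 6
M: 5·0+3·2+6·0 = 6 | 1·6 = 6
J: 5·1+3·0+6·0 = 5 | 1·5 = 5
gcd(5,3,6,1) = 1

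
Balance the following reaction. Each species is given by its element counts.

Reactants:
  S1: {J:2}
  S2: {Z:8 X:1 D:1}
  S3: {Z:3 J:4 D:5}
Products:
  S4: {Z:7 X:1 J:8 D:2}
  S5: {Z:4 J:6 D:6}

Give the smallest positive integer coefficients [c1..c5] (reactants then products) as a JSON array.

Z: 6·0+1·8+5·3 = 23 | 1·7+4·4 = 23
X: 6·0+1·1+5·0 = 1 | 1·1+4·0 = 1
J: 6·2+1·0+5·4 = 32 | 1·8+4·6 = 32
D: 6·0+1·1+5·5 = 26 | 1·2+4·6 = 26
gcd(6,1,5,1,4) = 1

Coefficients: [6, 1, 5, 1, 4]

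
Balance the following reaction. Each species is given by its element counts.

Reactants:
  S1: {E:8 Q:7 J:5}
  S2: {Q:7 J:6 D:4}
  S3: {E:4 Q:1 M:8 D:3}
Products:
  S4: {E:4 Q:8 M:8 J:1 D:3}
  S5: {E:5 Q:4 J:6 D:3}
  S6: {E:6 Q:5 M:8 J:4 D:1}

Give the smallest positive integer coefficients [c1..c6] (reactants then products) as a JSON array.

E: 4·8+4·0+5·4 = 52 | 4·4+6·5+1·6 = 52
Q: 4·7+4·7+5·1 = 61 | 4·8+6·4+1·5 = 61
M: 4·0+4·0+5·8 = 40 | 4·8+6·0+1·8 = 40
J: 4·5+4·6+5·0 = 44 | 4·1+6·6+1·4 = 44
D: 4·0+4·4+5·3 = 31 | 4·3+6·3+1·1 = 31
gcd(4,4,5,4,6,1) = 1

Coefficients: [4, 4, 5, 4, 6, 1]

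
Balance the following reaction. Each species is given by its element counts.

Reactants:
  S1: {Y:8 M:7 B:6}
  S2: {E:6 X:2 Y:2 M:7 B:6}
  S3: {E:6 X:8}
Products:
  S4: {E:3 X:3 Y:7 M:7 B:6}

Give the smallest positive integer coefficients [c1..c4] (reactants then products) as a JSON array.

Coefficients: [5, 1, 2, 6]

E: 5·0+1·6+2·6 = 18 | 6·3 = 18
X: 5·0+1·2+2·8 = 18 | 6·3 = 18
Y: 5·8+1·2+2·0 = 42 | 6·7 = 42
M: 5·7+1·7+2·0 = 42 | 6·7 = 42
B: 5·6+1·6+2·0 = 36 | 6·6 = 36
gcd(5,1,2,6) = 1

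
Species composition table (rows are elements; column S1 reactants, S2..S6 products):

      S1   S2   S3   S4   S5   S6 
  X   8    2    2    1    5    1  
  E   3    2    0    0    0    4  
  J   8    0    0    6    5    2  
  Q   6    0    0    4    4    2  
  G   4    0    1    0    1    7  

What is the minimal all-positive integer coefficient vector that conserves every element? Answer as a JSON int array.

Coefficients: [6, 5, 6, 4, 4, 2]

X: 6·8 = 48 | 5·2+6·2+4·1+4·5+2·1 = 48
E: 6·3 = 18 | 5·2+6·0+4·0+4·0+2·4 = 18
J: 6·8 = 48 | 5·0+6·0+4·6+4·5+2·2 = 48
Q: 6·6 = 36 | 5·0+6·0+4·4+4·4+2·2 = 36
G: 6·4 = 24 | 5·0+6·1+4·0+4·1+2·7 = 24
gcd(6,5,6,4,4,2) = 1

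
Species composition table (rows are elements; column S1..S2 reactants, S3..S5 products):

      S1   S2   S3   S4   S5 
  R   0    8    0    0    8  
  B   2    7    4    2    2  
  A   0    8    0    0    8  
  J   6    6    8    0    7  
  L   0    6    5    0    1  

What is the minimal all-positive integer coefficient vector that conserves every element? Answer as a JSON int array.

Coefficients: [3, 2, 2, 4, 2]

R: 3·0+2·8 = 16 | 2·0+4·0+2·8 = 16
B: 3·2+2·7 = 20 | 2·4+4·2+2·2 = 20
A: 3·0+2·8 = 16 | 2·0+4·0+2·8 = 16
J: 3·6+2·6 = 30 | 2·8+4·0+2·7 = 30
L: 3·0+2·6 = 12 | 2·5+4·0+2·1 = 12
gcd(3,2,2,4,2) = 1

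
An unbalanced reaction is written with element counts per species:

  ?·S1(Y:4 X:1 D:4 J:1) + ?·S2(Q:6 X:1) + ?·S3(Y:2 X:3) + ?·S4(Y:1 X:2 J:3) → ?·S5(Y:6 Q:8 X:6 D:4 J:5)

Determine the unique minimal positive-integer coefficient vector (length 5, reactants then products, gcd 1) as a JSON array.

Coefficients: [3, 4, 1, 4, 3]

Y: 3·4+4·0+1·2+4·1 = 18 | 3·6 = 18
Q: 3·0+4·6+1·0+4·0 = 24 | 3·8 = 24
X: 3·1+4·1+1·3+4·2 = 18 | 3·6 = 18
D: 3·4+4·0+1·0+4·0 = 12 | 3·4 = 12
J: 3·1+4·0+1·0+4·3 = 15 | 3·5 = 15
gcd(3,4,1,4,3) = 1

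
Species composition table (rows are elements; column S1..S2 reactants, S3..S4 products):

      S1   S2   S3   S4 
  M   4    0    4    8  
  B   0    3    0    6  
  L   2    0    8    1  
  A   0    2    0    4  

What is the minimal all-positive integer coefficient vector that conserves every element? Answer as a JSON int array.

Coefficients: [5, 4, 1, 2]

M: 5·4+4·0 = 20 | 1·4+2·8 = 20
B: 5·0+4·3 = 12 | 1·0+2·6 = 12
L: 5·2+4·0 = 10 | 1·8+2·1 = 10
A: 5·0+4·2 = 8 | 1·0+2·4 = 8
gcd(5,4,1,2) = 1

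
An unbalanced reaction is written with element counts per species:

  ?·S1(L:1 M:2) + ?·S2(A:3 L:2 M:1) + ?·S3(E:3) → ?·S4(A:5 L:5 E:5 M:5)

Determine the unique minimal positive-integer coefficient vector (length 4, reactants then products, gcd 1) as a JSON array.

A: 5·0+5·3+5·0 = 15 | 3·5 = 15
L: 5·1+5·2+5·0 = 15 | 3·5 = 15
E: 5·0+5·0+5·3 = 15 | 3·5 = 15
M: 5·2+5·1+5·0 = 15 | 3·5 = 15
gcd(5,5,5,3) = 1

Coefficients: [5, 5, 5, 3]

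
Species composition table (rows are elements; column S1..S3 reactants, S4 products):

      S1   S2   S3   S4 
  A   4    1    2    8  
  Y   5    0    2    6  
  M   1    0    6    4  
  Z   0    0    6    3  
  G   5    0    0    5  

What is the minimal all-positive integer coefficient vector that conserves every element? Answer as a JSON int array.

A: 2·4+6·1+1·2 = 16 | 2·8 = 16
Y: 2·5+6·0+1·2 = 12 | 2·6 = 12
M: 2·1+6·0+1·6 = 8 | 2·4 = 8
Z: 2·0+6·0+1·6 = 6 | 2·3 = 6
G: 2·5+6·0+1·0 = 10 | 2·5 = 10
gcd(2,6,1,2) = 1

Coefficients: [2, 6, 1, 2]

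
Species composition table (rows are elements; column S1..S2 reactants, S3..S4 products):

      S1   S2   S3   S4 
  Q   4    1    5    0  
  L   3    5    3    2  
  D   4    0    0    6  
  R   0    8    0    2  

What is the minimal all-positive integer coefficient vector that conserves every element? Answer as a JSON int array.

Q: 6·4+1·1 = 25 | 5·5+4·0 = 25
L: 6·3+1·5 = 23 | 5·3+4·2 = 23
D: 6·4+1·0 = 24 | 5·0+4·6 = 24
R: 6·0+1·8 = 8 | 5·0+4·2 = 8
gcd(6,1,5,4) = 1

Coefficients: [6, 1, 5, 4]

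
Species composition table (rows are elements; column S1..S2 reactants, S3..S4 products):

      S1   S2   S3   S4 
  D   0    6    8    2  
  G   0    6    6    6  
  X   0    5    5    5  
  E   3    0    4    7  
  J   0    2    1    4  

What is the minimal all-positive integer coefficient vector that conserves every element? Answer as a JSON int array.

Coefficients: [5, 3, 2, 1]

D: 5·0+3·6 = 18 | 2·8+1·2 = 18
G: 5·0+3·6 = 18 | 2·6+1·6 = 18
X: 5·0+3·5 = 15 | 2·5+1·5 = 15
E: 5·3+3·0 = 15 | 2·4+1·7 = 15
J: 5·0+3·2 = 6 | 2·1+1·4 = 6
gcd(5,3,2,1) = 1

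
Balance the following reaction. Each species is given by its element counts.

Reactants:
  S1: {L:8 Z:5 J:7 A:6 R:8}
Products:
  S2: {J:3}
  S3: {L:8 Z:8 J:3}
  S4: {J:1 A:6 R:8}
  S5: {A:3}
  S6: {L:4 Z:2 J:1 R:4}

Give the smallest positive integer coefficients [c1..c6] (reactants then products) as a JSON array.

Coefficients: [4, 6, 1, 1, 6, 6]

L: 4·8 = 32 | 6·0+1·8+1·0+6·0+6·4 = 32
Z: 4·5 = 20 | 6·0+1·8+1·0+6·0+6·2 = 20
J: 4·7 = 28 | 6·3+1·3+1·1+6·0+6·1 = 28
A: 4·6 = 24 | 6·0+1·0+1·6+6·3+6·0 = 24
R: 4·8 = 32 | 6·0+1·0+1·8+6·0+6·4 = 32
gcd(4,6,1,1,6,6) = 1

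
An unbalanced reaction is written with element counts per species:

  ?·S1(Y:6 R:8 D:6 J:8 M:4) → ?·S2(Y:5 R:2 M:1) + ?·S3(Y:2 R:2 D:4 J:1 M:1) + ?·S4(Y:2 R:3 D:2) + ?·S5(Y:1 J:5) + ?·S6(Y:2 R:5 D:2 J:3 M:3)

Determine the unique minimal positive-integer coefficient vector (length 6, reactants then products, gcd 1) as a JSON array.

Y: 6·6 = 36 | 1·5+5·2+2·2+5·1+6·2 = 36
R: 6·8 = 48 | 1·2+5·2+2·3+5·0+6·5 = 48
D: 6·6 = 36 | 1·0+5·4+2·2+5·0+6·2 = 36
J: 6·8 = 48 | 1·0+5·1+2·0+5·5+6·3 = 48
M: 6·4 = 24 | 1·1+5·1+2·0+5·0+6·3 = 24
gcd(6,1,5,2,5,6) = 1

Coefficients: [6, 1, 5, 2, 5, 6]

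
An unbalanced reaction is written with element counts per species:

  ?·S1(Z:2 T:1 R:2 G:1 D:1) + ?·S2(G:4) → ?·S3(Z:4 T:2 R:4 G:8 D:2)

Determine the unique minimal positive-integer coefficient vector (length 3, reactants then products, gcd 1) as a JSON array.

Coefficients: [4, 3, 2]

Z: 4·2+3·0 = 8 | 2·4 = 8
T: 4·1+3·0 = 4 | 2·2 = 4
R: 4·2+3·0 = 8 | 2·4 = 8
G: 4·1+3·4 = 16 | 2·8 = 16
D: 4·1+3·0 = 4 | 2·2 = 4
gcd(4,3,2) = 1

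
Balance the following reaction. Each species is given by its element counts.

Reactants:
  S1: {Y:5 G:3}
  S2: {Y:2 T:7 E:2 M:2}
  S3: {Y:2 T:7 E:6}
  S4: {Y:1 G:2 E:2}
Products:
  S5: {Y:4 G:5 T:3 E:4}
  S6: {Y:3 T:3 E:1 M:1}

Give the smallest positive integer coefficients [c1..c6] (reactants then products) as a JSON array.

Y: 3·5+2·2+1·2+3·1 = 24 | 3·4+4·3 = 24
G: 3·3+2·0+1·0+3·2 = 15 | 3·5+4·0 = 15
T: 3·0+2·7+1·7+3·0 = 21 | 3·3+4·3 = 21
E: 3·0+2·2+1·6+3·2 = 16 | 3·4+4·1 = 16
M: 3·0+2·2+1·0+3·0 = 4 | 3·0+4·1 = 4
gcd(3,2,1,3,3,4) = 1

Coefficients: [3, 2, 1, 3, 3, 4]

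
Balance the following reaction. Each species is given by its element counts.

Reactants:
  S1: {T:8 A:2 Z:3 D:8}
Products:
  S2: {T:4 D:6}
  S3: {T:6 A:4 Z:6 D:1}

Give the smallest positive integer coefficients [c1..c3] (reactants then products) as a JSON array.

T: 4·8 = 32 | 5·4+2·6 = 32
A: 4·2 = 8 | 5·0+2·4 = 8
Z: 4·3 = 12 | 5·0+2·6 = 12
D: 4·8 = 32 | 5·6+2·1 = 32
gcd(4,5,2) = 1

Coefficients: [4, 5, 2]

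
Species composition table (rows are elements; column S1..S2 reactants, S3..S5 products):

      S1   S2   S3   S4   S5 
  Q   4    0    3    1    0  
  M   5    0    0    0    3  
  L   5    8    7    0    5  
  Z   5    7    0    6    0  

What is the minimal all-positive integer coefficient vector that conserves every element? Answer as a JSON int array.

Q: 3·4+3·0 = 12 | 2·3+6·1+5·0 = 12
M: 3·5+3·0 = 15 | 2·0+6·0+5·3 = 15
L: 3·5+3·8 = 39 | 2·7+6·0+5·5 = 39
Z: 3·5+3·7 = 36 | 2·0+6·6+5·0 = 36
gcd(3,3,2,6,5) = 1

Coefficients: [3, 3, 2, 6, 5]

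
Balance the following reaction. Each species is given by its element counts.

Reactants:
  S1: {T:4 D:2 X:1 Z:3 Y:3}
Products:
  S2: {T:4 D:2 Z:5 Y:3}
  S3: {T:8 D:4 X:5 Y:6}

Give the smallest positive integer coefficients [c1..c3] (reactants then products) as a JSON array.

T: 5·4 = 20 | 3·4+1·8 = 20
D: 5·2 = 10 | 3·2+1·4 = 10
X: 5·1 = 5 | 3·0+1·5 = 5
Z: 5·3 = 15 | 3·5+1·0 = 15
Y: 5·3 = 15 | 3·3+1·6 = 15
gcd(5,3,1) = 1

Coefficients: [5, 3, 1]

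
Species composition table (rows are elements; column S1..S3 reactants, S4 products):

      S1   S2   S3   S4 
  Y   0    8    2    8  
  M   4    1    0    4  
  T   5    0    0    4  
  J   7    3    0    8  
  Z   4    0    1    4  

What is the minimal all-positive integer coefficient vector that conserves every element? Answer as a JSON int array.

Y: 4·0+4·8+4·2 = 40 | 5·8 = 40
M: 4·4+4·1+4·0 = 20 | 5·4 = 20
T: 4·5+4·0+4·0 = 20 | 5·4 = 20
J: 4·7+4·3+4·0 = 40 | 5·8 = 40
Z: 4·4+4·0+4·1 = 20 | 5·4 = 20
gcd(4,4,4,5) = 1

Coefficients: [4, 4, 4, 5]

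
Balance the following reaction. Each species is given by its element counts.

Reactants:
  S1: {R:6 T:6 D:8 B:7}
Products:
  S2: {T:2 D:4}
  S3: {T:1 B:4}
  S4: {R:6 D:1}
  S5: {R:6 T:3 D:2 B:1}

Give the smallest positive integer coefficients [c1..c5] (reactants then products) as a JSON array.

R: 3·6 = 18 | 5·0+5·0+2·6+1·6 = 18
T: 3·6 = 18 | 5·2+5·1+2·0+1·3 = 18
D: 3·8 = 24 | 5·4+5·0+2·1+1·2 = 24
B: 3·7 = 21 | 5·0+5·4+2·0+1·1 = 21
gcd(3,5,5,2,1) = 1

Coefficients: [3, 5, 5, 2, 1]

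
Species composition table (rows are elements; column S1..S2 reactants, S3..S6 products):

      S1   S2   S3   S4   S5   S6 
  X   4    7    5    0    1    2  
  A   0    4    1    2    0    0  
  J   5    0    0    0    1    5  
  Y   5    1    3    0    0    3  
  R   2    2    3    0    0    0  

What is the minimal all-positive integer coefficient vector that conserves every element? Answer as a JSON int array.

X: 6·4+3·7 = 45 | 6·5+3·0+5·1+5·2 = 45
A: 6·0+3·4 = 12 | 6·1+3·2+5·0+5·0 = 12
J: 6·5+3·0 = 30 | 6·0+3·0+5·1+5·5 = 30
Y: 6·5+3·1 = 33 | 6·3+3·0+5·0+5·3 = 33
R: 6·2+3·2 = 18 | 6·3+3·0+5·0+5·0 = 18
gcd(6,3,6,3,5,5) = 1

Coefficients: [6, 3, 6, 3, 5, 5]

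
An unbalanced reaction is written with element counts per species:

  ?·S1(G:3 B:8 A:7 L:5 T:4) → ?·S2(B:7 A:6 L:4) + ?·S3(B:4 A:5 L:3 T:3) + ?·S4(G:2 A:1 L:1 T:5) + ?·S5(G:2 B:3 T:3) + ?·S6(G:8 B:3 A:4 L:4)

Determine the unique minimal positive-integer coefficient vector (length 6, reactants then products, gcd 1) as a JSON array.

G: 6·3 = 18 | 5·0+1·0+3·2+2·2+1·8 = 18
B: 6·8 = 48 | 5·7+1·4+3·0+2·3+1·3 = 48
A: 6·7 = 42 | 5·6+1·5+3·1+2·0+1·4 = 42
L: 6·5 = 30 | 5·4+1·3+3·1+2·0+1·4 = 30
T: 6·4 = 24 | 5·0+1·3+3·5+2·3+1·0 = 24
gcd(6,5,1,3,2,1) = 1

Coefficients: [6, 5, 1, 3, 2, 1]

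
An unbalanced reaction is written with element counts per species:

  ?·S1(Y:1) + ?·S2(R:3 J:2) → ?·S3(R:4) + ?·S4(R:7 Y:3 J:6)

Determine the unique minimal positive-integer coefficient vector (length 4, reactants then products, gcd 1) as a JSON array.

R: 6·0+6·3 = 18 | 1·4+2·7 = 18
Y: 6·1+6·0 = 6 | 1·0+2·3 = 6
J: 6·0+6·2 = 12 | 1·0+2·6 = 12
gcd(6,6,1,2) = 1

Coefficients: [6, 6, 1, 2]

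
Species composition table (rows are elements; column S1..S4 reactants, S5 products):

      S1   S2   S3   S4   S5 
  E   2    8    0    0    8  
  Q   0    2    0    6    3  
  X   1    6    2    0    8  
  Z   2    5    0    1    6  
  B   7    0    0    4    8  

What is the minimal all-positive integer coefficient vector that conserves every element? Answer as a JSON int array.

Coefficients: [4, 3, 5, 1, 4]

E: 4·2+3·8+5·0+1·0 = 32 | 4·8 = 32
Q: 4·0+3·2+5·0+1·6 = 12 | 4·3 = 12
X: 4·1+3·6+5·2+1·0 = 32 | 4·8 = 32
Z: 4·2+3·5+5·0+1·1 = 24 | 4·6 = 24
B: 4·7+3·0+5·0+1·4 = 32 | 4·8 = 32
gcd(4,3,5,1,4) = 1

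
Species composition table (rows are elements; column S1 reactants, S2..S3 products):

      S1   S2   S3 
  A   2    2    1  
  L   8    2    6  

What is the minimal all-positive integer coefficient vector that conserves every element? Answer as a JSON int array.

Coefficients: [5, 2, 6]

A: 5·2 = 10 | 2·2+6·1 = 10
L: 5·8 = 40 | 2·2+6·6 = 40
gcd(5,2,6) = 1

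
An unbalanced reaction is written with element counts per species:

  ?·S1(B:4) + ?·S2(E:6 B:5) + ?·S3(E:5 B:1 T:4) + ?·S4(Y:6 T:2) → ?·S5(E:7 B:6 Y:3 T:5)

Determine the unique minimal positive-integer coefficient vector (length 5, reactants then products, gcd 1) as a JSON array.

Coefficients: [5, 2, 6, 3, 6]

E: 5·0+2·6+6·5+3·0 = 42 | 6·7 = 42
B: 5·4+2·5+6·1+3·0 = 36 | 6·6 = 36
Y: 5·0+2·0+6·0+3·6 = 18 | 6·3 = 18
T: 5·0+2·0+6·4+3·2 = 30 | 6·5 = 30
gcd(5,2,6,3,6) = 1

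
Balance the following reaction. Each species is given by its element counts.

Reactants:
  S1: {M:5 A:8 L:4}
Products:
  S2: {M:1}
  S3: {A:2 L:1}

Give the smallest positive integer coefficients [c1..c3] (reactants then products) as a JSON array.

Coefficients: [1, 5, 4]

M: 1·5 = 5 | 5·1+4·0 = 5
A: 1·8 = 8 | 5·0+4·2 = 8
L: 1·4 = 4 | 5·0+4·1 = 4
gcd(1,5,4) = 1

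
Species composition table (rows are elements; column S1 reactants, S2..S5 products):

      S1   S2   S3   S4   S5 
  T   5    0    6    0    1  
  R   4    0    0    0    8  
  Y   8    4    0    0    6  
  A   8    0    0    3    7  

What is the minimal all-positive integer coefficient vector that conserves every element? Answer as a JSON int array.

Coefficients: [4, 5, 3, 6, 2]

T: 4·5 = 20 | 5·0+3·6+6·0+2·1 = 20
R: 4·4 = 16 | 5·0+3·0+6·0+2·8 = 16
Y: 4·8 = 32 | 5·4+3·0+6·0+2·6 = 32
A: 4·8 = 32 | 5·0+3·0+6·3+2·7 = 32
gcd(4,5,3,6,2) = 1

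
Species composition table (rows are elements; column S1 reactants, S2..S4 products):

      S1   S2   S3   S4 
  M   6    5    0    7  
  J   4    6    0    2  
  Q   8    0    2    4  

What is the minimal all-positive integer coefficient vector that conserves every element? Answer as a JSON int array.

Coefficients: [2, 1, 6, 1]

M: 2·6 = 12 | 1·5+6·0+1·7 = 12
J: 2·4 = 8 | 1·6+6·0+1·2 = 8
Q: 2·8 = 16 | 1·0+6·2+1·4 = 16
gcd(2,1,6,1) = 1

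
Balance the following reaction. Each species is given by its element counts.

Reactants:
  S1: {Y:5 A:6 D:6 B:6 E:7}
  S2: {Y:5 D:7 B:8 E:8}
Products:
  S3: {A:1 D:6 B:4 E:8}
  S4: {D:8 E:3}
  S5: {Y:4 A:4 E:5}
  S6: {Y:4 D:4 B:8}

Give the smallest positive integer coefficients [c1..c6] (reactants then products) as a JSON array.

Coefficients: [4, 4, 4, 1, 5, 5]

Y: 4·5+4·5 = 40 | 4·0+1·0+5·4+5·4 = 40
A: 4·6+4·0 = 24 | 4·1+1·0+5·4+5·0 = 24
D: 4·6+4·7 = 52 | 4·6+1·8+5·0+5·4 = 52
B: 4·6+4·8 = 56 | 4·4+1·0+5·0+5·8 = 56
E: 4·7+4·8 = 60 | 4·8+1·3+5·5+5·0 = 60
gcd(4,4,4,1,5,5) = 1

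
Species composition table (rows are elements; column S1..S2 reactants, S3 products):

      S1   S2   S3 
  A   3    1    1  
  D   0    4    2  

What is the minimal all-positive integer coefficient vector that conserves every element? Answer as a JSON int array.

Coefficients: [1, 3, 6]

A: 1·3+3·1 = 6 | 6·1 = 6
D: 1·0+3·4 = 12 | 6·2 = 12
gcd(1,3,6) = 1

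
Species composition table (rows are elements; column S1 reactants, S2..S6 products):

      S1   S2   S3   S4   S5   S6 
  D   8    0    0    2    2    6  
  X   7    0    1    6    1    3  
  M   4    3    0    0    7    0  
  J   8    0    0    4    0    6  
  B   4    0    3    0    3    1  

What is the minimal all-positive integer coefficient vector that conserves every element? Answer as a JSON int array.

D: 6·8 = 48 | 1·0+3·0+3·2+3·2+6·6 = 48
X: 6·7 = 42 | 1·0+3·1+3·6+3·1+6·3 = 42
M: 6·4 = 24 | 1·3+3·0+3·0+3·7+6·0 = 24
J: 6·8 = 48 | 1·0+3·0+3·4+3·0+6·6 = 48
B: 6·4 = 24 | 1·0+3·3+3·0+3·3+6·1 = 24
gcd(6,1,3,3,3,6) = 1

Coefficients: [6, 1, 3, 3, 3, 6]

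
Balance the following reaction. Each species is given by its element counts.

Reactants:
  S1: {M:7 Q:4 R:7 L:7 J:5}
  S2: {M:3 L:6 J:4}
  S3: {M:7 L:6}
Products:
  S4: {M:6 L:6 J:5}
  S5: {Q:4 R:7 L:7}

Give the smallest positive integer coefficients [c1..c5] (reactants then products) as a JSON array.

M: 2·7+5·3+1·7 = 36 | 6·6+2·0 = 36
Q: 2·4+5·0+1·0 = 8 | 6·0+2·4 = 8
R: 2·7+5·0+1·0 = 14 | 6·0+2·7 = 14
L: 2·7+5·6+1·6 = 50 | 6·6+2·7 = 50
J: 2·5+5·4+1·0 = 30 | 6·5+2·0 = 30
gcd(2,5,1,6,2) = 1

Coefficients: [2, 5, 1, 6, 2]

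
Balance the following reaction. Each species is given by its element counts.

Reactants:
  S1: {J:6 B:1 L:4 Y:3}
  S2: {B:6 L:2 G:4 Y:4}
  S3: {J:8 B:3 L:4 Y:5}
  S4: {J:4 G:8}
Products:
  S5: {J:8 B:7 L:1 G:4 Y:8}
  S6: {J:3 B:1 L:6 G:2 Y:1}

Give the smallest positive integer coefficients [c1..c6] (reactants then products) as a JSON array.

Coefficients: [3, 5, 5, 2, 6, 6]

J: 3·6+5·0+5·8+2·4 = 66 | 6·8+6·3 = 66
B: 3·1+5·6+5·3+2·0 = 48 | 6·7+6·1 = 48
L: 3·4+5·2+5·4+2·0 = 42 | 6·1+6·6 = 42
G: 3·0+5·4+5·0+2·8 = 36 | 6·4+6·2 = 36
Y: 3·3+5·4+5·5+2·0 = 54 | 6·8+6·1 = 54
gcd(3,5,5,2,6,6) = 1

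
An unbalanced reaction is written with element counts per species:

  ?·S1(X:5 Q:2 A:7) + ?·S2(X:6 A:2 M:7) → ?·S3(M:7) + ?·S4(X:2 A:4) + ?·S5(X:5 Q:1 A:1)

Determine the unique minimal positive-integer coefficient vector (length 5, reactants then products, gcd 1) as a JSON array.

X: 2·5+3·6 = 28 | 3·0+4·2+4·5 = 28
Q: 2·2+3·0 = 4 | 3·0+4·0+4·1 = 4
A: 2·7+3·2 = 20 | 3·0+4·4+4·1 = 20
M: 2·0+3·7 = 21 | 3·7+4·0+4·0 = 21
gcd(2,3,3,4,4) = 1

Coefficients: [2, 3, 3, 4, 4]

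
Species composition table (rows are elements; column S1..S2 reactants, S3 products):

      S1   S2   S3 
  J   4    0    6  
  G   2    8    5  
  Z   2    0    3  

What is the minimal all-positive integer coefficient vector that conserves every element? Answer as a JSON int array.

J: 6·4+1·0 = 24 | 4·6 = 24
G: 6·2+1·8 = 20 | 4·5 = 20
Z: 6·2+1·0 = 12 | 4·3 = 12
gcd(6,1,4) = 1

Coefficients: [6, 1, 4]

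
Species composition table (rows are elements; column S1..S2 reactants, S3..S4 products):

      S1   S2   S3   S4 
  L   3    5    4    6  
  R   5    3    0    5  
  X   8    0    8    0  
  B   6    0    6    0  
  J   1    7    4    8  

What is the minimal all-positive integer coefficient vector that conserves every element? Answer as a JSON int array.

Coefficients: [1, 5, 1, 4]

L: 1·3+5·5 = 28 | 1·4+4·6 = 28
R: 1·5+5·3 = 20 | 1·0+4·5 = 20
X: 1·8+5·0 = 8 | 1·8+4·0 = 8
B: 1·6+5·0 = 6 | 1·6+4·0 = 6
J: 1·1+5·7 = 36 | 1·4+4·8 = 36
gcd(1,5,1,4) = 1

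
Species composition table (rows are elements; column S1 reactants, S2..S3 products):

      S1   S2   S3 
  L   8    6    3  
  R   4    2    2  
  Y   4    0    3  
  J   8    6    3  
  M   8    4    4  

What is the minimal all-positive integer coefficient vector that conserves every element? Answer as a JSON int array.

L: 3·8 = 24 | 2·6+4·3 = 24
R: 3·4 = 12 | 2·2+4·2 = 12
Y: 3·4 = 12 | 2·0+4·3 = 12
J: 3·8 = 24 | 2·6+4·3 = 24
M: 3·8 = 24 | 2·4+4·4 = 24
gcd(3,2,4) = 1

Coefficients: [3, 2, 4]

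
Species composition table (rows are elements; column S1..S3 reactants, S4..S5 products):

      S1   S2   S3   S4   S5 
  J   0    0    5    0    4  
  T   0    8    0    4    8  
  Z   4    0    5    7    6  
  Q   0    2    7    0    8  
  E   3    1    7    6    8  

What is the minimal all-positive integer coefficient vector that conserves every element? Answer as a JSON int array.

J: 6·0+6·0+4·5 = 20 | 2·0+5·4 = 20
T: 6·0+6·8+4·0 = 48 | 2·4+5·8 = 48
Z: 6·4+6·0+4·5 = 44 | 2·7+5·6 = 44
Q: 6·0+6·2+4·7 = 40 | 2·0+5·8 = 40
E: 6·3+6·1+4·7 = 52 | 2·6+5·8 = 52
gcd(6,6,4,2,5) = 1

Coefficients: [6, 6, 4, 2, 5]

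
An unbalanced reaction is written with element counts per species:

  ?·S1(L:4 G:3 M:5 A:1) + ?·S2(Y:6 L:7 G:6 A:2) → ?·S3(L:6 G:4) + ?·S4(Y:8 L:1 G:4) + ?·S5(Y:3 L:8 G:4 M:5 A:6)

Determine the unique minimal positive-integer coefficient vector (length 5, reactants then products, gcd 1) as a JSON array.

Coefficients: [2, 5, 4, 3, 2]

Y: 2·0+5·6 = 30 | 4·0+3·8+2·3 = 30
L: 2·4+5·7 = 43 | 4·6+3·1+2·8 = 43
G: 2·3+5·6 = 36 | 4·4+3·4+2·4 = 36
M: 2·5+5·0 = 10 | 4·0+3·0+2·5 = 10
A: 2·1+5·2 = 12 | 4·0+3·0+2·6 = 12
gcd(2,5,4,3,2) = 1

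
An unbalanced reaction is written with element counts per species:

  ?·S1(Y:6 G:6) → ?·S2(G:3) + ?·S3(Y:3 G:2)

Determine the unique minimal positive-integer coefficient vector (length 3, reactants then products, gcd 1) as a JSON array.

Y: 3·6 = 18 | 2·0+6·3 = 18
G: 3·6 = 18 | 2·3+6·2 = 18
gcd(3,2,6) = 1

Coefficients: [3, 2, 6]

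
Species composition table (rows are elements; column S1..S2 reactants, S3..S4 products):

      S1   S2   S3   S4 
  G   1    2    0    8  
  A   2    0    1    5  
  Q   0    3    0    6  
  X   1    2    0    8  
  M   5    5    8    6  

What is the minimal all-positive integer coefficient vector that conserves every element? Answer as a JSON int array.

Coefficients: [4, 2, 3, 1]

G: 4·1+2·2 = 8 | 3·0+1·8 = 8
A: 4·2+2·0 = 8 | 3·1+1·5 = 8
Q: 4·0+2·3 = 6 | 3·0+1·6 = 6
X: 4·1+2·2 = 8 | 3·0+1·8 = 8
M: 4·5+2·5 = 30 | 3·8+1·6 = 30
gcd(4,2,3,1) = 1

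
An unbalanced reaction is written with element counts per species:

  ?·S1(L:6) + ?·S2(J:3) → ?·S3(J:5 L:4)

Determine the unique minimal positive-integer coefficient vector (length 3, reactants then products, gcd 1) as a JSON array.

J: 2·0+5·3 = 15 | 3·5 = 15
L: 2·6+5·0 = 12 | 3·4 = 12
gcd(2,5,3) = 1

Coefficients: [2, 5, 3]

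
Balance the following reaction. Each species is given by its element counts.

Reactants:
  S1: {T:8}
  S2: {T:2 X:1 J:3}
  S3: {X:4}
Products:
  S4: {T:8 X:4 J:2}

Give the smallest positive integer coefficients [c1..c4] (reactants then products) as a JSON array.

T: 5·8+4·2+5·0 = 48 | 6·8 = 48
X: 5·0+4·1+5·4 = 24 | 6·4 = 24
J: 5·0+4·3+5·0 = 12 | 6·2 = 12
gcd(5,4,5,6) = 1

Coefficients: [5, 4, 5, 6]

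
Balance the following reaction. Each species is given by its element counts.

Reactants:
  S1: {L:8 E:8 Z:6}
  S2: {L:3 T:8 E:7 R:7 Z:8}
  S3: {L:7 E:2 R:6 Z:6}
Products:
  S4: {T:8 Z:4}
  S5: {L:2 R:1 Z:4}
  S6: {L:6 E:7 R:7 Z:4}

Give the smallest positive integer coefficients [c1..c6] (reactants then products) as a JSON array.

L: 1·8+3·3+3·7 = 38 | 3·0+4·2+5·6 = 38
T: 1·0+3·8+3·0 = 24 | 3·8+4·0+5·0 = 24
E: 1·8+3·7+3·2 = 35 | 3·0+4·0+5·7 = 35
R: 1·0+3·7+3·6 = 39 | 3·0+4·1+5·7 = 39
Z: 1·6+3·8+3·6 = 48 | 3·4+4·4+5·4 = 48
gcd(1,3,3,3,4,5) = 1

Coefficients: [1, 3, 3, 3, 4, 5]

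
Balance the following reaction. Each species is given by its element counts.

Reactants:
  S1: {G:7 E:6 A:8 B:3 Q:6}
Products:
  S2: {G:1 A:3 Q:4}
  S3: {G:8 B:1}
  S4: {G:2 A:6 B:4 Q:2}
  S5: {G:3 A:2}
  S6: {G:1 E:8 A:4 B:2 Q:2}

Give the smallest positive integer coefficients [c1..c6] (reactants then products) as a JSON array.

G: 4·7 = 28 | 4·1+2·8+1·2+1·3+3·1 = 28
E: 4·6 = 24 | 4·0+2·0+1·0+1·0+3·8 = 24
A: 4·8 = 32 | 4·3+2·0+1·6+1·2+3·4 = 32
B: 4·3 = 12 | 4·0+2·1+1·4+1·0+3·2 = 12
Q: 4·6 = 24 | 4·4+2·0+1·2+1·0+3·2 = 24
gcd(4,4,2,1,1,3) = 1

Coefficients: [4, 4, 2, 1, 1, 3]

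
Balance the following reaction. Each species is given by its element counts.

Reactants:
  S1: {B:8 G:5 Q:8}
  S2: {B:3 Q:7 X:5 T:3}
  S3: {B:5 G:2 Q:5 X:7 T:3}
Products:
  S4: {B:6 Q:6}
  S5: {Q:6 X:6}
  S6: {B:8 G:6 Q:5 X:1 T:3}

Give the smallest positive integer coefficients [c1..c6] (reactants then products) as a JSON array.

B: 6·8+3·3+3·5 = 72 | 4·6+5·0+6·8 = 72
G: 6·5+3·0+3·2 = 36 | 4·0+5·0+6·6 = 36
Q: 6·8+3·7+3·5 = 84 | 4·6+5·6+6·5 = 84
X: 6·0+3·5+3·7 = 36 | 4·0+5·6+6·1 = 36
T: 6·0+3·3+3·3 = 18 | 4·0+5·0+6·3 = 18
gcd(6,3,3,4,5,6) = 1

Coefficients: [6, 3, 3, 4, 5, 6]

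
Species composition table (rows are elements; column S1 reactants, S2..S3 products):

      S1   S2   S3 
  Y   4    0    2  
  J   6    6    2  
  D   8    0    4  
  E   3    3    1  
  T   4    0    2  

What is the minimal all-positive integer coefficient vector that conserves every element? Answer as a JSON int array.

Y: 3·4 = 12 | 1·0+6·2 = 12
J: 3·6 = 18 | 1·6+6·2 = 18
D: 3·8 = 24 | 1·0+6·4 = 24
E: 3·3 = 9 | 1·3+6·1 = 9
T: 3·4 = 12 | 1·0+6·2 = 12
gcd(3,1,6) = 1

Coefficients: [3, 1, 6]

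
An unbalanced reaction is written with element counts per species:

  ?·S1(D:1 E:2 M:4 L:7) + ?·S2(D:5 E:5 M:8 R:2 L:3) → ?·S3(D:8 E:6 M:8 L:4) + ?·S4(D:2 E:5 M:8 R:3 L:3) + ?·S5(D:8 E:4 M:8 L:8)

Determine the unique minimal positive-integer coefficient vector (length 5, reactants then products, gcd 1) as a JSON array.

Coefficients: [2, 6, 1, 4, 2]

D: 2·1+6·5 = 32 | 1·8+4·2+2·8 = 32
E: 2·2+6·5 = 34 | 1·6+4·5+2·4 = 34
M: 2·4+6·8 = 56 | 1·8+4·8+2·8 = 56
R: 2·0+6·2 = 12 | 1·0+4·3+2·0 = 12
L: 2·7+6·3 = 32 | 1·4+4·3+2·8 = 32
gcd(2,6,1,4,2) = 1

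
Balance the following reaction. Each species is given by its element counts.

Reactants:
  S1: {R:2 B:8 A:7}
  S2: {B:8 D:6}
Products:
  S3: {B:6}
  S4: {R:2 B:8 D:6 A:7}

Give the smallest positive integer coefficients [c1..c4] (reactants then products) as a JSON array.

Coefficients: [3, 3, 4, 3]

R: 3·2+3·0 = 6 | 4·0+3·2 = 6
B: 3·8+3·8 = 48 | 4·6+3·8 = 48
D: 3·0+3·6 = 18 | 4·0+3·6 = 18
A: 3·7+3·0 = 21 | 4·0+3·7 = 21
gcd(3,3,4,3) = 1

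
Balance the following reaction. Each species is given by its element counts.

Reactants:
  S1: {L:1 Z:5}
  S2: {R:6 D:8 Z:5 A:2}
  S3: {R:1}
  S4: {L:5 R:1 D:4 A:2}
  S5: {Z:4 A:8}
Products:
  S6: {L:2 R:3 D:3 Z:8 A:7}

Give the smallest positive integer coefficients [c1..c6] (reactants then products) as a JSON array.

Coefficients: [3, 1, 5, 1, 3, 4]

L: 3·1+1·0+5·0+1·5+3·0 = 8 | 4·2 = 8
R: 3·0+1·6+5·1+1·1+3·0 = 12 | 4·3 = 12
D: 3·0+1·8+5·0+1·4+3·0 = 12 | 4·3 = 12
Z: 3·5+1·5+5·0+1·0+3·4 = 32 | 4·8 = 32
A: 3·0+1·2+5·0+1·2+3·8 = 28 | 4·7 = 28
gcd(3,1,5,1,3,4) = 1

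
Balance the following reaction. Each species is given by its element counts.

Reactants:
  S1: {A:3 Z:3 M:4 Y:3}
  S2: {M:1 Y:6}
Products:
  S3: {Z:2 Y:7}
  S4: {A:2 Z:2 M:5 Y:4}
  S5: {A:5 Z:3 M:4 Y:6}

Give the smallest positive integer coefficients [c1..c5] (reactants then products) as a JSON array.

A: 3·3+2·0 = 9 | 1·0+2·2+1·5 = 9
Z: 3·3+2·0 = 9 | 1·2+2·2+1·3 = 9
M: 3·4+2·1 = 14 | 1·0+2·5+1·4 = 14
Y: 3·3+2·6 = 21 | 1·7+2·4+1·6 = 21
gcd(3,2,1,2,1) = 1

Coefficients: [3, 2, 1, 2, 1]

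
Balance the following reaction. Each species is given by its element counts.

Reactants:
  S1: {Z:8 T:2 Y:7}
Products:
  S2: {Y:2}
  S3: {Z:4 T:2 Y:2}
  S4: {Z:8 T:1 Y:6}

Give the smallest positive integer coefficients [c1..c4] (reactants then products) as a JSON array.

Coefficients: [6, 5, 4, 4]

Z: 6·8 = 48 | 5·0+4·4+4·8 = 48
T: 6·2 = 12 | 5·0+4·2+4·1 = 12
Y: 6·7 = 42 | 5·2+4·2+4·6 = 42
gcd(6,5,4,4) = 1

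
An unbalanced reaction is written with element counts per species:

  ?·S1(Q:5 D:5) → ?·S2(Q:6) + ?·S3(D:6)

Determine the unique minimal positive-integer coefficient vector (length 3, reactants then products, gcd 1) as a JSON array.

Q: 6·5 = 30 | 5·6+5·0 = 30
D: 6·5 = 30 | 5·0+5·6 = 30
gcd(6,5,5) = 1

Coefficients: [6, 5, 5]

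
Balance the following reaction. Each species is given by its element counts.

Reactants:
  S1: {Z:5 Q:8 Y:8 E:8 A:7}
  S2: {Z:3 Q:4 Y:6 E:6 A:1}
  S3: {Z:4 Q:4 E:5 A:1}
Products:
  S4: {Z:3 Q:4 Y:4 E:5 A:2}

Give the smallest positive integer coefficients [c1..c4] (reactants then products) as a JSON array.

Coefficients: [1, 2, 1, 5]

Z: 1·5+2·3+1·4 = 15 | 5·3 = 15
Q: 1·8+2·4+1·4 = 20 | 5·4 = 20
Y: 1·8+2·6+1·0 = 20 | 5·4 = 20
E: 1·8+2·6+1·5 = 25 | 5·5 = 25
A: 1·7+2·1+1·1 = 10 | 5·2 = 10
gcd(1,2,1,5) = 1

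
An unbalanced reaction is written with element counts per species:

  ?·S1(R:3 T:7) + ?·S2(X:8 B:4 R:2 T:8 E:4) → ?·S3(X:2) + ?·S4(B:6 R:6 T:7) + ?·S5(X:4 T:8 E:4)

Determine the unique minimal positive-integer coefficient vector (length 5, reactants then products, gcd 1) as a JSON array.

X: 2·0+3·8 = 24 | 6·2+2·0+3·4 = 24
B: 2·0+3·4 = 12 | 6·0+2·6+3·0 = 12
R: 2·3+3·2 = 12 | 6·0+2·6+3·0 = 12
T: 2·7+3·8 = 38 | 6·0+2·7+3·8 = 38
E: 2·0+3·4 = 12 | 6·0+2·0+3·4 = 12
gcd(2,3,6,2,3) = 1

Coefficients: [2, 3, 6, 2, 3]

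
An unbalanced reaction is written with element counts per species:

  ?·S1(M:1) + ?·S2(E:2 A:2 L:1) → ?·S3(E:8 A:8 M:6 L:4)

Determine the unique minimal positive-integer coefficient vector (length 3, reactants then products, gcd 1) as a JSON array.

Coefficients: [6, 4, 1]

E: 6·0+4·2 = 8 | 1·8 = 8
A: 6·0+4·2 = 8 | 1·8 = 8
M: 6·1+4·0 = 6 | 1·6 = 6
L: 6·0+4·1 = 4 | 1·4 = 4
gcd(6,4,1) = 1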